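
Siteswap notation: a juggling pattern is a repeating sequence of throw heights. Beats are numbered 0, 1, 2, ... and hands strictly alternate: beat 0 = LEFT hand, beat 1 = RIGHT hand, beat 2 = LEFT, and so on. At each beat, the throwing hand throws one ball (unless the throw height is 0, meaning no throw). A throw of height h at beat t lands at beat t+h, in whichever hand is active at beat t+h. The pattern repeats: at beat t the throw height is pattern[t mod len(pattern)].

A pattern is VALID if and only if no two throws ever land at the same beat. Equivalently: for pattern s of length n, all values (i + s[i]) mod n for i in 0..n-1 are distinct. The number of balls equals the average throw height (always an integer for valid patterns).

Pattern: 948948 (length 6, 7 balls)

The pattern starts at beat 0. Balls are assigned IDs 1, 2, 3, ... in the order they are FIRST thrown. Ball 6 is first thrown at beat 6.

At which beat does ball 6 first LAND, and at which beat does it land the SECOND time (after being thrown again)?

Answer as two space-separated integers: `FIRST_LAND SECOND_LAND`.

Beat 0 (L): throw ball1 h=9 -> lands@9:R; in-air after throw: [b1@9:R]
Beat 1 (R): throw ball2 h=4 -> lands@5:R; in-air after throw: [b2@5:R b1@9:R]
Beat 2 (L): throw ball3 h=8 -> lands@10:L; in-air after throw: [b2@5:R b1@9:R b3@10:L]
Beat 3 (R): throw ball4 h=9 -> lands@12:L; in-air after throw: [b2@5:R b1@9:R b3@10:L b4@12:L]
Beat 4 (L): throw ball5 h=4 -> lands@8:L; in-air after throw: [b2@5:R b5@8:L b1@9:R b3@10:L b4@12:L]
Beat 5 (R): throw ball2 h=8 -> lands@13:R; in-air after throw: [b5@8:L b1@9:R b3@10:L b4@12:L b2@13:R]
Beat 6 (L): throw ball6 h=9 -> lands@15:R; in-air after throw: [b5@8:L b1@9:R b3@10:L b4@12:L b2@13:R b6@15:R]
Beat 7 (R): throw ball7 h=4 -> lands@11:R; in-air after throw: [b5@8:L b1@9:R b3@10:L b7@11:R b4@12:L b2@13:R b6@15:R]
Beat 8 (L): throw ball5 h=8 -> lands@16:L; in-air after throw: [b1@9:R b3@10:L b7@11:R b4@12:L b2@13:R b6@15:R b5@16:L]
Beat 9 (R): throw ball1 h=9 -> lands@18:L; in-air after throw: [b3@10:L b7@11:R b4@12:L b2@13:R b6@15:R b5@16:L b1@18:L]
Beat 10 (L): throw ball3 h=4 -> lands@14:L; in-air after throw: [b7@11:R b4@12:L b2@13:R b3@14:L b6@15:R b5@16:L b1@18:L]
Beat 11 (R): throw ball7 h=8 -> lands@19:R; in-air after throw: [b4@12:L b2@13:R b3@14:L b6@15:R b5@16:L b1@18:L b7@19:R]
Beat 12 (L): throw ball4 h=9 -> lands@21:R; in-air after throw: [b2@13:R b3@14:L b6@15:R b5@16:L b1@18:L b7@19:R b4@21:R]
Beat 13 (R): throw ball2 h=4 -> lands@17:R; in-air after throw: [b3@14:L b6@15:R b5@16:L b2@17:R b1@18:L b7@19:R b4@21:R]
Beat 14 (L): throw ball3 h=8 -> lands@22:L; in-air after throw: [b6@15:R b5@16:L b2@17:R b1@18:L b7@19:R b4@21:R b3@22:L]
Beat 15 (R): throw ball6 h=9 -> lands@24:L; in-air after throw: [b5@16:L b2@17:R b1@18:L b7@19:R b4@21:R b3@22:L b6@24:L]
Beat 16 (L): throw ball5 h=4 -> lands@20:L; in-air after throw: [b2@17:R b1@18:L b7@19:R b5@20:L b4@21:R b3@22:L b6@24:L]
Beat 17 (R): throw ball2 h=8 -> lands@25:R; in-air after throw: [b1@18:L b7@19:R b5@20:L b4@21:R b3@22:L b6@24:L b2@25:R]
Beat 18 (L): throw ball1 h=9 -> lands@27:R; in-air after throw: [b7@19:R b5@20:L b4@21:R b3@22:L b6@24:L b2@25:R b1@27:R]
Ball 6: thrown@6 h=9 -> first land @15; rethrown@15 h=9 -> second land @24

Answer: 15 24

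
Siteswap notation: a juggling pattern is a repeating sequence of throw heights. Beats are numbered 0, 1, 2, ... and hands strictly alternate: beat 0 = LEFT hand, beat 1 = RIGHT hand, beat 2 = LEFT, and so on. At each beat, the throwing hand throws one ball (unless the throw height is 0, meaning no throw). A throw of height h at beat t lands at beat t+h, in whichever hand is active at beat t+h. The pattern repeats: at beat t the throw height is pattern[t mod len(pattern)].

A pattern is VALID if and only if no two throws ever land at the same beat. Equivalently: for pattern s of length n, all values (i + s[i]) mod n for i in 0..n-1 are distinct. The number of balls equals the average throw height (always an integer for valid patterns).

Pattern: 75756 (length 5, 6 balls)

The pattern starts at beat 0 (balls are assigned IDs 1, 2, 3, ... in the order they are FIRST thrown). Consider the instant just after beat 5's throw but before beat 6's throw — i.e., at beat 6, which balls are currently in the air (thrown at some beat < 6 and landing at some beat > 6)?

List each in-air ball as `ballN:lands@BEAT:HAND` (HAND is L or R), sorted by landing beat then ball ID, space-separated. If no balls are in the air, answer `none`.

Beat 0 (L): throw ball1 h=7 -> lands@7:R; in-air after throw: [b1@7:R]
Beat 1 (R): throw ball2 h=5 -> lands@6:L; in-air after throw: [b2@6:L b1@7:R]
Beat 2 (L): throw ball3 h=7 -> lands@9:R; in-air after throw: [b2@6:L b1@7:R b3@9:R]
Beat 3 (R): throw ball4 h=5 -> lands@8:L; in-air after throw: [b2@6:L b1@7:R b4@8:L b3@9:R]
Beat 4 (L): throw ball5 h=6 -> lands@10:L; in-air after throw: [b2@6:L b1@7:R b4@8:L b3@9:R b5@10:L]
Beat 5 (R): throw ball6 h=7 -> lands@12:L; in-air after throw: [b2@6:L b1@7:R b4@8:L b3@9:R b5@10:L b6@12:L]
Beat 6 (L): throw ball2 h=5 -> lands@11:R; in-air after throw: [b1@7:R b4@8:L b3@9:R b5@10:L b2@11:R b6@12:L]

Answer: ball1:lands@7:R ball4:lands@8:L ball3:lands@9:R ball5:lands@10:L ball6:lands@12:L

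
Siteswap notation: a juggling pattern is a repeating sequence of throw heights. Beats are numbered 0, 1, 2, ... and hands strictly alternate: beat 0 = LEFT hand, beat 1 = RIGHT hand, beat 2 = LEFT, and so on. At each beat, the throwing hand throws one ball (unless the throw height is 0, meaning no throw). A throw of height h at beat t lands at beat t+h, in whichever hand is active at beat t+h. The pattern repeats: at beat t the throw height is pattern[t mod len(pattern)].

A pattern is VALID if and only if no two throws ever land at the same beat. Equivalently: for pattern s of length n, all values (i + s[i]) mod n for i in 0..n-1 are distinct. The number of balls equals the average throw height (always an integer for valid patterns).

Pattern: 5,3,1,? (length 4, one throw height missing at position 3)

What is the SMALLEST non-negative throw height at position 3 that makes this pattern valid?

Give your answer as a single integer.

Answer: 3

Derivation:
i=0: (0 + 5) mod 4 = 1
i=1: (1 + 3) mod 4 = 0
i=2: (2 + 1) mod 4 = 3
i=3: s[i]=? (unknown)
Known residues: [0, 1, 3]; need a permutation of 0..3, so missing residue r = 2
Need (3 + s) mod 4 = 2; smallest s = (2 - 3) mod 4 = 3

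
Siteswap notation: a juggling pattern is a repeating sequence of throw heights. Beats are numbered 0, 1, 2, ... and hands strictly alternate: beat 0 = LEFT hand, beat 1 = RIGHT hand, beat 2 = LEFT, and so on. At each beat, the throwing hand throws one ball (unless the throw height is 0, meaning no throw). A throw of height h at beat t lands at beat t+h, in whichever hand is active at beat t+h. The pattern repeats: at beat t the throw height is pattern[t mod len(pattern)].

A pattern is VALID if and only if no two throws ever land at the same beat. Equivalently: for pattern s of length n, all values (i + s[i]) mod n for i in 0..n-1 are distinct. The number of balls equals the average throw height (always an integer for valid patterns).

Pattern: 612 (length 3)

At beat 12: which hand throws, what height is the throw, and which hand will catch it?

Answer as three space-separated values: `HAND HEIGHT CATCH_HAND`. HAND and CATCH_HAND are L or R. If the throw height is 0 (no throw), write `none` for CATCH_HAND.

Beat 12: 12 mod 2 = 0, so hand = L
Throw height = pattern[12 mod 3] = pattern[0] = 6
Lands at beat 12+6=18, 18 mod 2 = 0, so catch hand = L

Answer: L 6 L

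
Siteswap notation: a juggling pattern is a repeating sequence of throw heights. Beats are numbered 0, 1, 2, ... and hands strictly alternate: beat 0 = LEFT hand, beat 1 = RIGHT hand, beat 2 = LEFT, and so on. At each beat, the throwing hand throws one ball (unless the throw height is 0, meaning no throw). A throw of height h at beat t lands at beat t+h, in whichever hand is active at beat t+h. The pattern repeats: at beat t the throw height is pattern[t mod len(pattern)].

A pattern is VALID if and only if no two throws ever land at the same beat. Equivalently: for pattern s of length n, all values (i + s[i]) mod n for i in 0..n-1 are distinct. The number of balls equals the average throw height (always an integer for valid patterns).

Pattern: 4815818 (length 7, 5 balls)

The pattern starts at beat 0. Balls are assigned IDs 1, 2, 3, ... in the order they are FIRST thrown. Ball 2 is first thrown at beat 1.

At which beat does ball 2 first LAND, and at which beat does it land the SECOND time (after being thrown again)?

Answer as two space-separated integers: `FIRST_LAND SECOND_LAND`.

Beat 0 (L): throw ball1 h=4 -> lands@4:L; in-air after throw: [b1@4:L]
Beat 1 (R): throw ball2 h=8 -> lands@9:R; in-air after throw: [b1@4:L b2@9:R]
Beat 2 (L): throw ball3 h=1 -> lands@3:R; in-air after throw: [b3@3:R b1@4:L b2@9:R]
Beat 3 (R): throw ball3 h=5 -> lands@8:L; in-air after throw: [b1@4:L b3@8:L b2@9:R]
Beat 4 (L): throw ball1 h=8 -> lands@12:L; in-air after throw: [b3@8:L b2@9:R b1@12:L]
Beat 5 (R): throw ball4 h=1 -> lands@6:L; in-air after throw: [b4@6:L b3@8:L b2@9:R b1@12:L]
Beat 6 (L): throw ball4 h=8 -> lands@14:L; in-air after throw: [b3@8:L b2@9:R b1@12:L b4@14:L]
Beat 7 (R): throw ball5 h=4 -> lands@11:R; in-air after throw: [b3@8:L b2@9:R b5@11:R b1@12:L b4@14:L]
Beat 8 (L): throw ball3 h=8 -> lands@16:L; in-air after throw: [b2@9:R b5@11:R b1@12:L b4@14:L b3@16:L]
Beat 9 (R): throw ball2 h=1 -> lands@10:L; in-air after throw: [b2@10:L b5@11:R b1@12:L b4@14:L b3@16:L]
Beat 10 (L): throw ball2 h=5 -> lands@15:R; in-air after throw: [b5@11:R b1@12:L b4@14:L b2@15:R b3@16:L]
Ball 2: thrown@1 h=8 -> first land @9; rethrown@9 h=1 -> second land @10

Answer: 9 10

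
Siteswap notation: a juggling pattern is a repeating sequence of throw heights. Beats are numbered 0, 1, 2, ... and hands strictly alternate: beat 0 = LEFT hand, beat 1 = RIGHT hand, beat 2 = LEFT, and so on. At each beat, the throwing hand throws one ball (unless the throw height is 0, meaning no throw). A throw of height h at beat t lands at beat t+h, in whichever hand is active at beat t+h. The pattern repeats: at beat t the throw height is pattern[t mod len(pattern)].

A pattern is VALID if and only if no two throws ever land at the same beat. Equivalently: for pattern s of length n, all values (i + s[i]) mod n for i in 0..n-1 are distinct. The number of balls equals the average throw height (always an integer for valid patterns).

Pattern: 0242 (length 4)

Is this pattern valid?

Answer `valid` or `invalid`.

i=0: (i + s[i]) mod n = (0 + 0) mod 4 = 0
i=1: (i + s[i]) mod n = (1 + 2) mod 4 = 3
i=2: (i + s[i]) mod n = (2 + 4) mod 4 = 2
i=3: (i + s[i]) mod n = (3 + 2) mod 4 = 1
Residues: [0, 3, 2, 1], distinct: True

Answer: valid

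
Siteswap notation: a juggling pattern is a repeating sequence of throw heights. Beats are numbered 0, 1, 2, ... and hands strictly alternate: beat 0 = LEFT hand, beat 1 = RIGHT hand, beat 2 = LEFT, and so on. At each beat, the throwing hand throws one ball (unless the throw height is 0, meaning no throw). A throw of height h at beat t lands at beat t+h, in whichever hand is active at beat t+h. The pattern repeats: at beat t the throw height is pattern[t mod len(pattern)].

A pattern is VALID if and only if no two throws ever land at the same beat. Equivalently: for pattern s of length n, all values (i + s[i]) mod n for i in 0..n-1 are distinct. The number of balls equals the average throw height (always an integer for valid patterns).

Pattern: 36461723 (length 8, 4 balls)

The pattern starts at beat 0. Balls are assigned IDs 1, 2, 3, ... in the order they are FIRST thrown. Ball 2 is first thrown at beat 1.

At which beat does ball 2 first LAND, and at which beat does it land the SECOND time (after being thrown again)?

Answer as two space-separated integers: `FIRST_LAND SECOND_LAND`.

Answer: 7 10

Derivation:
Beat 0 (L): throw ball1 h=3 -> lands@3:R; in-air after throw: [b1@3:R]
Beat 1 (R): throw ball2 h=6 -> lands@7:R; in-air after throw: [b1@3:R b2@7:R]
Beat 2 (L): throw ball3 h=4 -> lands@6:L; in-air after throw: [b1@3:R b3@6:L b2@7:R]
Beat 3 (R): throw ball1 h=6 -> lands@9:R; in-air after throw: [b3@6:L b2@7:R b1@9:R]
Beat 4 (L): throw ball4 h=1 -> lands@5:R; in-air after throw: [b4@5:R b3@6:L b2@7:R b1@9:R]
Beat 5 (R): throw ball4 h=7 -> lands@12:L; in-air after throw: [b3@6:L b2@7:R b1@9:R b4@12:L]
Beat 6 (L): throw ball3 h=2 -> lands@8:L; in-air after throw: [b2@7:R b3@8:L b1@9:R b4@12:L]
Beat 7 (R): throw ball2 h=3 -> lands@10:L; in-air after throw: [b3@8:L b1@9:R b2@10:L b4@12:L]
Beat 8 (L): throw ball3 h=3 -> lands@11:R; in-air after throw: [b1@9:R b2@10:L b3@11:R b4@12:L]
Beat 9 (R): throw ball1 h=6 -> lands@15:R; in-air after throw: [b2@10:L b3@11:R b4@12:L b1@15:R]
Beat 10 (L): throw ball2 h=4 -> lands@14:L; in-air after throw: [b3@11:R b4@12:L b2@14:L b1@15:R]
Ball 2: thrown@1 h=6 -> first land @7; rethrown@7 h=3 -> second land @10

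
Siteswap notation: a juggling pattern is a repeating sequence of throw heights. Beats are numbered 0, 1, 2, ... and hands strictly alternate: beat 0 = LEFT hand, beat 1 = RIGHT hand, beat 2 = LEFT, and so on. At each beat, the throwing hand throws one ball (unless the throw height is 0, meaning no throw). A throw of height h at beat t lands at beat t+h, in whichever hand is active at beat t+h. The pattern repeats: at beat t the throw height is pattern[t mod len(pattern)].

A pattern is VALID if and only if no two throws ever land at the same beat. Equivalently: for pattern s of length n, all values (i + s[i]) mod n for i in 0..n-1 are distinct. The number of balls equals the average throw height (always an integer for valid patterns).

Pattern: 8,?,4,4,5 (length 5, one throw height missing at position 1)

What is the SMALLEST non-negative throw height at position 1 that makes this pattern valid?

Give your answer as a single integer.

Answer: 4

Derivation:
i=0: (0 + 8) mod 5 = 3
i=1: s[i]=? (unknown)
i=2: (2 + 4) mod 5 = 1
i=3: (3 + 4) mod 5 = 2
i=4: (4 + 5) mod 5 = 4
Known residues: [1, 2, 3, 4]; need a permutation of 0..4, so missing residue r = 0
Need (1 + s) mod 5 = 0; smallest s = (0 - 1) mod 5 = 4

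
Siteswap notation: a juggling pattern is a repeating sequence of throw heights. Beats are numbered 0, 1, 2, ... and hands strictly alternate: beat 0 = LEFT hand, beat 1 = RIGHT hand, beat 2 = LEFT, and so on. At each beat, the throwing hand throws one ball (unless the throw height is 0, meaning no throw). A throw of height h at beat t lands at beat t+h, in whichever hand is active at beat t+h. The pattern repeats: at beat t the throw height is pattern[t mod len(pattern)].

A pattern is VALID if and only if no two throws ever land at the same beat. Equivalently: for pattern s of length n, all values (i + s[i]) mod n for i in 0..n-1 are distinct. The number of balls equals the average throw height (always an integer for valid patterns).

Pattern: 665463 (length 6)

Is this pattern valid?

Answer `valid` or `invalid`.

i=0: (i + s[i]) mod n = (0 + 6) mod 6 = 0
i=1: (i + s[i]) mod n = (1 + 6) mod 6 = 1
i=2: (i + s[i]) mod n = (2 + 5) mod 6 = 1
i=3: (i + s[i]) mod n = (3 + 4) mod 6 = 1
i=4: (i + s[i]) mod n = (4 + 6) mod 6 = 4
i=5: (i + s[i]) mod n = (5 + 3) mod 6 = 2
Residues: [0, 1, 1, 1, 4, 2], distinct: False

Answer: invalid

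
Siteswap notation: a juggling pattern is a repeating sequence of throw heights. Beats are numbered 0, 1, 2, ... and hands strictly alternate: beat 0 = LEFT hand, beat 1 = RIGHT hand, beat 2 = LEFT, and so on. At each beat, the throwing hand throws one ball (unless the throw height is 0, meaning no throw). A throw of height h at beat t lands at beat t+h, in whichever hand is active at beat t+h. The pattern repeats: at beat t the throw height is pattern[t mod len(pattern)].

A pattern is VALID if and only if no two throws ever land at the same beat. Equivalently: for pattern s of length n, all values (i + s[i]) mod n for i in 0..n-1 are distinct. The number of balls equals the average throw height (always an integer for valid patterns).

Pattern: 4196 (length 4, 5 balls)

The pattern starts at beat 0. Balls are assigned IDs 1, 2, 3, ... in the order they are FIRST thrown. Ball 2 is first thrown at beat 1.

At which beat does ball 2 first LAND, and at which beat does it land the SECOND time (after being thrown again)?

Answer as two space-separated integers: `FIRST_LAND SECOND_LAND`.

Answer: 2 11

Derivation:
Beat 0 (L): throw ball1 h=4 -> lands@4:L; in-air after throw: [b1@4:L]
Beat 1 (R): throw ball2 h=1 -> lands@2:L; in-air after throw: [b2@2:L b1@4:L]
Beat 2 (L): throw ball2 h=9 -> lands@11:R; in-air after throw: [b1@4:L b2@11:R]
Beat 3 (R): throw ball3 h=6 -> lands@9:R; in-air after throw: [b1@4:L b3@9:R b2@11:R]
Beat 4 (L): throw ball1 h=4 -> lands@8:L; in-air after throw: [b1@8:L b3@9:R b2@11:R]
Beat 5 (R): throw ball4 h=1 -> lands@6:L; in-air after throw: [b4@6:L b1@8:L b3@9:R b2@11:R]
Beat 6 (L): throw ball4 h=9 -> lands@15:R; in-air after throw: [b1@8:L b3@9:R b2@11:R b4@15:R]
Beat 7 (R): throw ball5 h=6 -> lands@13:R; in-air after throw: [b1@8:L b3@9:R b2@11:R b5@13:R b4@15:R]
Beat 8 (L): throw ball1 h=4 -> lands@12:L; in-air after throw: [b3@9:R b2@11:R b1@12:L b5@13:R b4@15:R]
Beat 9 (R): throw ball3 h=1 -> lands@10:L; in-air after throw: [b3@10:L b2@11:R b1@12:L b5@13:R b4@15:R]
Beat 10 (L): throw ball3 h=9 -> lands@19:R; in-air after throw: [b2@11:R b1@12:L b5@13:R b4@15:R b3@19:R]
Beat 11 (R): throw ball2 h=6 -> lands@17:R; in-air after throw: [b1@12:L b5@13:R b4@15:R b2@17:R b3@19:R]
Ball 2: thrown@1 h=1 -> first land @2; rethrown@2 h=9 -> second land @11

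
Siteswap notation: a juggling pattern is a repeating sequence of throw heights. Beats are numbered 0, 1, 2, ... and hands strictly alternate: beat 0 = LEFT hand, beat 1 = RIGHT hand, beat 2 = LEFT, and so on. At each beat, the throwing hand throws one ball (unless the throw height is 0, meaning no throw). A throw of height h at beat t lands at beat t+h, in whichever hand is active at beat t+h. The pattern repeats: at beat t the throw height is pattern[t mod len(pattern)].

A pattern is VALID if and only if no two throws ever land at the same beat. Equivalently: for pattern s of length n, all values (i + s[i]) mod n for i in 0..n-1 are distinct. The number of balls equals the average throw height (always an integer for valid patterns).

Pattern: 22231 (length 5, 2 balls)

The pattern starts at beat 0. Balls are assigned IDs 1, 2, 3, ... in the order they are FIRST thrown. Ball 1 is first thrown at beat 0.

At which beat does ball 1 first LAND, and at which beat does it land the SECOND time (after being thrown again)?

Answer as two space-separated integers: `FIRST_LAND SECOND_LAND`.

Answer: 2 4

Derivation:
Beat 0 (L): throw ball1 h=2 -> lands@2:L; in-air after throw: [b1@2:L]
Beat 1 (R): throw ball2 h=2 -> lands@3:R; in-air after throw: [b1@2:L b2@3:R]
Beat 2 (L): throw ball1 h=2 -> lands@4:L; in-air after throw: [b2@3:R b1@4:L]
Beat 3 (R): throw ball2 h=3 -> lands@6:L; in-air after throw: [b1@4:L b2@6:L]
Beat 4 (L): throw ball1 h=1 -> lands@5:R; in-air after throw: [b1@5:R b2@6:L]
Ball 1: thrown@0 h=2 -> first land @2; rethrown@2 h=2 -> second land @4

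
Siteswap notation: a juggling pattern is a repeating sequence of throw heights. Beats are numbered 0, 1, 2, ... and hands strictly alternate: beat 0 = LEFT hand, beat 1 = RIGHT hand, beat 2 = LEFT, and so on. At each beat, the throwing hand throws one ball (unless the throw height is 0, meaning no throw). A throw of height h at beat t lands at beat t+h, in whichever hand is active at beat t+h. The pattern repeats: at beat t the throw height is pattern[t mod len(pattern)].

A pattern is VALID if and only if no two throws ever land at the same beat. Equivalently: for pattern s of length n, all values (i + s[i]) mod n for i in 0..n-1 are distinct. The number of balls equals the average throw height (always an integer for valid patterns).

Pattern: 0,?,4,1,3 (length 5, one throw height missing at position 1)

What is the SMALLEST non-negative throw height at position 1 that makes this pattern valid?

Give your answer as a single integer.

i=0: (0 + 0) mod 5 = 0
i=1: s[i]=? (unknown)
i=2: (2 + 4) mod 5 = 1
i=3: (3 + 1) mod 5 = 4
i=4: (4 + 3) mod 5 = 2
Known residues: [0, 1, 2, 4]; need a permutation of 0..4, so missing residue r = 3
Need (1 + s) mod 5 = 3; smallest s = (3 - 1) mod 5 = 2

Answer: 2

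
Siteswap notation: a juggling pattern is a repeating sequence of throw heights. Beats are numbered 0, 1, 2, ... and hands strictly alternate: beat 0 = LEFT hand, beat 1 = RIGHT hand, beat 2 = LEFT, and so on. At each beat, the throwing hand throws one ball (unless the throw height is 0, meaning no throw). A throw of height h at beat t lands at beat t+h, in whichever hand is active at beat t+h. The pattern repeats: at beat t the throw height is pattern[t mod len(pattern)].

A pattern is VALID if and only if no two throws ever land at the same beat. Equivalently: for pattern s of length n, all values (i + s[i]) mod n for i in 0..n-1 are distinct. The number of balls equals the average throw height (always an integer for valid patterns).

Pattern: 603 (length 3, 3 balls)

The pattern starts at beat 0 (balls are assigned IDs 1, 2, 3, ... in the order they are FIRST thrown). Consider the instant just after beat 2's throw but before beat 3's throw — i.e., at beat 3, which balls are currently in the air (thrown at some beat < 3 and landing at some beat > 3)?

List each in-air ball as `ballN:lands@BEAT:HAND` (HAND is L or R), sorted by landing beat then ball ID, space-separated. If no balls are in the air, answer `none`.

Beat 0 (L): throw ball1 h=6 -> lands@6:L; in-air after throw: [b1@6:L]
Beat 2 (L): throw ball2 h=3 -> lands@5:R; in-air after throw: [b2@5:R b1@6:L]
Beat 3 (R): throw ball3 h=6 -> lands@9:R; in-air after throw: [b2@5:R b1@6:L b3@9:R]

Answer: ball2:lands@5:R ball1:lands@6:L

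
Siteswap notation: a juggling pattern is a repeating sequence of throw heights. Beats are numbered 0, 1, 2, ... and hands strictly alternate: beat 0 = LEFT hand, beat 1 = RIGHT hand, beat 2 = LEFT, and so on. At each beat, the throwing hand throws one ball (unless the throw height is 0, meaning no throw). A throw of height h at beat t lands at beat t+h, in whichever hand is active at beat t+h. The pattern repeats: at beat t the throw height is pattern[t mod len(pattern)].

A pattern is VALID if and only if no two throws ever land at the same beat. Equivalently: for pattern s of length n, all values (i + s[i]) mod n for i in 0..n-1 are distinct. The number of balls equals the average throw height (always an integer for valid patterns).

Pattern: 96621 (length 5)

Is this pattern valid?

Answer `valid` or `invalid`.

Answer: invalid

Derivation:
i=0: (i + s[i]) mod n = (0 + 9) mod 5 = 4
i=1: (i + s[i]) mod n = (1 + 6) mod 5 = 2
i=2: (i + s[i]) mod n = (2 + 6) mod 5 = 3
i=3: (i + s[i]) mod n = (3 + 2) mod 5 = 0
i=4: (i + s[i]) mod n = (4 + 1) mod 5 = 0
Residues: [4, 2, 3, 0, 0], distinct: False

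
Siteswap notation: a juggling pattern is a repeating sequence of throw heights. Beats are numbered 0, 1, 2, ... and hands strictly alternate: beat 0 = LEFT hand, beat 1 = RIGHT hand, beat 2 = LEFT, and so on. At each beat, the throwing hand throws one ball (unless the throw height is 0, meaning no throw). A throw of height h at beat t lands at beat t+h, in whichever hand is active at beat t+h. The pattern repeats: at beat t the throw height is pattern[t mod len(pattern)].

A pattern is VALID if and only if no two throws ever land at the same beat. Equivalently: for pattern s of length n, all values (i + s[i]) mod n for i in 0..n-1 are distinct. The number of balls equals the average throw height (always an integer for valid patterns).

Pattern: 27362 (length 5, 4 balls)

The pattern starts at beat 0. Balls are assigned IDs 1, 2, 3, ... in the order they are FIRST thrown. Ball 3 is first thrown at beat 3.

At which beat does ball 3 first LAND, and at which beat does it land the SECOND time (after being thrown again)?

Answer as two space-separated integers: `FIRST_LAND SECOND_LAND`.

Beat 0 (L): throw ball1 h=2 -> lands@2:L; in-air after throw: [b1@2:L]
Beat 1 (R): throw ball2 h=7 -> lands@8:L; in-air after throw: [b1@2:L b2@8:L]
Beat 2 (L): throw ball1 h=3 -> lands@5:R; in-air after throw: [b1@5:R b2@8:L]
Beat 3 (R): throw ball3 h=6 -> lands@9:R; in-air after throw: [b1@5:R b2@8:L b3@9:R]
Beat 4 (L): throw ball4 h=2 -> lands@6:L; in-air after throw: [b1@5:R b4@6:L b2@8:L b3@9:R]
Beat 5 (R): throw ball1 h=2 -> lands@7:R; in-air after throw: [b4@6:L b1@7:R b2@8:L b3@9:R]
Beat 6 (L): throw ball4 h=7 -> lands@13:R; in-air after throw: [b1@7:R b2@8:L b3@9:R b4@13:R]
Beat 7 (R): throw ball1 h=3 -> lands@10:L; in-air after throw: [b2@8:L b3@9:R b1@10:L b4@13:R]
Beat 8 (L): throw ball2 h=6 -> lands@14:L; in-air after throw: [b3@9:R b1@10:L b4@13:R b2@14:L]
Beat 9 (R): throw ball3 h=2 -> lands@11:R; in-air after throw: [b1@10:L b3@11:R b4@13:R b2@14:L]
Beat 10 (L): throw ball1 h=2 -> lands@12:L; in-air after throw: [b3@11:R b1@12:L b4@13:R b2@14:L]
Beat 11 (R): throw ball3 h=7 -> lands@18:L; in-air after throw: [b1@12:L b4@13:R b2@14:L b3@18:L]
Ball 3: thrown@3 h=6 -> first land @9; rethrown@9 h=2 -> second land @11

Answer: 9 11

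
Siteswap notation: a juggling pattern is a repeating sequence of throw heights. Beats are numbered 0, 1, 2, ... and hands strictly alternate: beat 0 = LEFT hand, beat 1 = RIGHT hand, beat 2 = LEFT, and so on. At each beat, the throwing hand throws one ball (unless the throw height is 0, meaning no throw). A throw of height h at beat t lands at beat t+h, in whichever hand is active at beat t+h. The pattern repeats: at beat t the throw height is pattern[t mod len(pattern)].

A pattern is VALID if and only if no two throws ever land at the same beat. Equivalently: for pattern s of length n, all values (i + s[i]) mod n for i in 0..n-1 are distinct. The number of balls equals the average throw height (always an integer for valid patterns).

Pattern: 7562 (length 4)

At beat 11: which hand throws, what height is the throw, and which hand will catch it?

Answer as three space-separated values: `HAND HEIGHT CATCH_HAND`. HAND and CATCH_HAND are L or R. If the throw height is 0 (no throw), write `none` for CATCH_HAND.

Beat 11: 11 mod 2 = 1, so hand = R
Throw height = pattern[11 mod 4] = pattern[3] = 2
Lands at beat 11+2=13, 13 mod 2 = 1, so catch hand = R

Answer: R 2 R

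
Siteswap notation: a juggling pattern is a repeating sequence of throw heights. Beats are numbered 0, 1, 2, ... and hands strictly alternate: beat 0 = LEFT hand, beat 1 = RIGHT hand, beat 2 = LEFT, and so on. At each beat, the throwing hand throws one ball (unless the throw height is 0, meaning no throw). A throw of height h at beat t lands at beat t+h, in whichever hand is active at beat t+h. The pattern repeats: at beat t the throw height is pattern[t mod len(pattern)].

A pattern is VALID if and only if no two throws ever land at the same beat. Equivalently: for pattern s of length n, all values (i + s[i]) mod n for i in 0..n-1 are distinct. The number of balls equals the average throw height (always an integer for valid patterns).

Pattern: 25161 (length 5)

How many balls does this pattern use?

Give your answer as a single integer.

Pattern = [2, 5, 1, 6, 1], length n = 5
  position 0: throw height = 2, running sum = 2
  position 1: throw height = 5, running sum = 7
  position 2: throw height = 1, running sum = 8
  position 3: throw height = 6, running sum = 14
  position 4: throw height = 1, running sum = 15
Total sum = 15; balls = sum / n = 15 / 5 = 3

Answer: 3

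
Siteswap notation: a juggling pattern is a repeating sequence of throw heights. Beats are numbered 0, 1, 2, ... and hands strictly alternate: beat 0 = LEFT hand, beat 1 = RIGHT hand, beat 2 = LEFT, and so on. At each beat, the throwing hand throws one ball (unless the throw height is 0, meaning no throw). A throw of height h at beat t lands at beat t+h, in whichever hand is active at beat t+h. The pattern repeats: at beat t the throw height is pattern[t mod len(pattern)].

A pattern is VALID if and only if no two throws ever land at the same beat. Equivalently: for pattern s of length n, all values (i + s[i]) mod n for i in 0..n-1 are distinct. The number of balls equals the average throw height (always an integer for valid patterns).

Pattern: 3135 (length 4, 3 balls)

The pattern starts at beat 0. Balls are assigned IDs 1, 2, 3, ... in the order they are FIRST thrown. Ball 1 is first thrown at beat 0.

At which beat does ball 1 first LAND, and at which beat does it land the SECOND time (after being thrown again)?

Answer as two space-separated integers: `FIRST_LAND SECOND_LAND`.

Beat 0 (L): throw ball1 h=3 -> lands@3:R; in-air after throw: [b1@3:R]
Beat 1 (R): throw ball2 h=1 -> lands@2:L; in-air after throw: [b2@2:L b1@3:R]
Beat 2 (L): throw ball2 h=3 -> lands@5:R; in-air after throw: [b1@3:R b2@5:R]
Beat 3 (R): throw ball1 h=5 -> lands@8:L; in-air after throw: [b2@5:R b1@8:L]
Beat 4 (L): throw ball3 h=3 -> lands@7:R; in-air after throw: [b2@5:R b3@7:R b1@8:L]
Beat 5 (R): throw ball2 h=1 -> lands@6:L; in-air after throw: [b2@6:L b3@7:R b1@8:L]
Beat 6 (L): throw ball2 h=3 -> lands@9:R; in-air after throw: [b3@7:R b1@8:L b2@9:R]
Beat 7 (R): throw ball3 h=5 -> lands@12:L; in-air after throw: [b1@8:L b2@9:R b3@12:L]
Beat 8 (L): throw ball1 h=3 -> lands@11:R; in-air after throw: [b2@9:R b1@11:R b3@12:L]
Ball 1: thrown@0 h=3 -> first land @3; rethrown@3 h=5 -> second land @8

Answer: 3 8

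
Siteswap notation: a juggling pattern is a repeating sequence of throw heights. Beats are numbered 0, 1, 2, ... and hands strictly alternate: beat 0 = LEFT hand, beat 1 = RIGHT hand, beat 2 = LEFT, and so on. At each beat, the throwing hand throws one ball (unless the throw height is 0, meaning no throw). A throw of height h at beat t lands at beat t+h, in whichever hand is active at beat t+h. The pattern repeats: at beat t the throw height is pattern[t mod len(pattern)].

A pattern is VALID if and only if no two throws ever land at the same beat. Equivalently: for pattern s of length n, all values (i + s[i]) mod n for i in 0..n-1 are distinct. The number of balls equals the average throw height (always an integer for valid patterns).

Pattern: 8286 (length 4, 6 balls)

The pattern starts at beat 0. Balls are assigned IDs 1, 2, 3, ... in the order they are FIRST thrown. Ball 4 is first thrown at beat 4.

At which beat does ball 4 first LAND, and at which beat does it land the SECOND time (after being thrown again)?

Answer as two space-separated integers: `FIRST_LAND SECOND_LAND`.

Beat 0 (L): throw ball1 h=8 -> lands@8:L; in-air after throw: [b1@8:L]
Beat 1 (R): throw ball2 h=2 -> lands@3:R; in-air after throw: [b2@3:R b1@8:L]
Beat 2 (L): throw ball3 h=8 -> lands@10:L; in-air after throw: [b2@3:R b1@8:L b3@10:L]
Beat 3 (R): throw ball2 h=6 -> lands@9:R; in-air after throw: [b1@8:L b2@9:R b3@10:L]
Beat 4 (L): throw ball4 h=8 -> lands@12:L; in-air after throw: [b1@8:L b2@9:R b3@10:L b4@12:L]
Beat 5 (R): throw ball5 h=2 -> lands@7:R; in-air after throw: [b5@7:R b1@8:L b2@9:R b3@10:L b4@12:L]
Beat 6 (L): throw ball6 h=8 -> lands@14:L; in-air after throw: [b5@7:R b1@8:L b2@9:R b3@10:L b4@12:L b6@14:L]
Beat 7 (R): throw ball5 h=6 -> lands@13:R; in-air after throw: [b1@8:L b2@9:R b3@10:L b4@12:L b5@13:R b6@14:L]
Beat 8 (L): throw ball1 h=8 -> lands@16:L; in-air after throw: [b2@9:R b3@10:L b4@12:L b5@13:R b6@14:L b1@16:L]
Beat 9 (R): throw ball2 h=2 -> lands@11:R; in-air after throw: [b3@10:L b2@11:R b4@12:L b5@13:R b6@14:L b1@16:L]
Beat 10 (L): throw ball3 h=8 -> lands@18:L; in-air after throw: [b2@11:R b4@12:L b5@13:R b6@14:L b1@16:L b3@18:L]
Beat 11 (R): throw ball2 h=6 -> lands@17:R; in-air after throw: [b4@12:L b5@13:R b6@14:L b1@16:L b2@17:R b3@18:L]
Beat 12 (L): throw ball4 h=8 -> lands@20:L; in-air after throw: [b5@13:R b6@14:L b1@16:L b2@17:R b3@18:L b4@20:L]
Beat 13 (R): throw ball5 h=2 -> lands@15:R; in-air after throw: [b6@14:L b5@15:R b1@16:L b2@17:R b3@18:L b4@20:L]
Beat 14 (L): throw ball6 h=8 -> lands@22:L; in-air after throw: [b5@15:R b1@16:L b2@17:R b3@18:L b4@20:L b6@22:L]
Beat 15 (R): throw ball5 h=6 -> lands@21:R; in-air after throw: [b1@16:L b2@17:R b3@18:L b4@20:L b5@21:R b6@22:L]
Beat 16 (L): throw ball1 h=8 -> lands@24:L; in-air after throw: [b2@17:R b3@18:L b4@20:L b5@21:R b6@22:L b1@24:L]
Beat 17 (R): throw ball2 h=2 -> lands@19:R; in-air after throw: [b3@18:L b2@19:R b4@20:L b5@21:R b6@22:L b1@24:L]
Beat 18 (L): throw ball3 h=8 -> lands@26:L; in-air after throw: [b2@19:R b4@20:L b5@21:R b6@22:L b1@24:L b3@26:L]
Beat 19 (R): throw ball2 h=6 -> lands@25:R; in-air after throw: [b4@20:L b5@21:R b6@22:L b1@24:L b2@25:R b3@26:L]
Beat 20 (L): throw ball4 h=8 -> lands@28:L; in-air after throw: [b5@21:R b6@22:L b1@24:L b2@25:R b3@26:L b4@28:L]
Ball 4: thrown@4 h=8 -> first land @12; rethrown@12 h=8 -> second land @20

Answer: 12 20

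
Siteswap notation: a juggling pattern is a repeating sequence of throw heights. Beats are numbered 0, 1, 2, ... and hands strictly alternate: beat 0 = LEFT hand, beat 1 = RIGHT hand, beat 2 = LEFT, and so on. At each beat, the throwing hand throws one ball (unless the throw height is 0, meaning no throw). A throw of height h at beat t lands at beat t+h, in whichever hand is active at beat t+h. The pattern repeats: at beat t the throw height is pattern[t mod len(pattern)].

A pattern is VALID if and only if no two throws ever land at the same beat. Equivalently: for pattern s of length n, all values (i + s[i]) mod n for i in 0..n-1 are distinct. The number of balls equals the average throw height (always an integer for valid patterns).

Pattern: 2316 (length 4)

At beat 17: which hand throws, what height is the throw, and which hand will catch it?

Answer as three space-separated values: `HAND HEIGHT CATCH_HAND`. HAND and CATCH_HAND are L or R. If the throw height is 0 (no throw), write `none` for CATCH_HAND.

Answer: R 3 L

Derivation:
Beat 17: 17 mod 2 = 1, so hand = R
Throw height = pattern[17 mod 4] = pattern[1] = 3
Lands at beat 17+3=20, 20 mod 2 = 0, so catch hand = L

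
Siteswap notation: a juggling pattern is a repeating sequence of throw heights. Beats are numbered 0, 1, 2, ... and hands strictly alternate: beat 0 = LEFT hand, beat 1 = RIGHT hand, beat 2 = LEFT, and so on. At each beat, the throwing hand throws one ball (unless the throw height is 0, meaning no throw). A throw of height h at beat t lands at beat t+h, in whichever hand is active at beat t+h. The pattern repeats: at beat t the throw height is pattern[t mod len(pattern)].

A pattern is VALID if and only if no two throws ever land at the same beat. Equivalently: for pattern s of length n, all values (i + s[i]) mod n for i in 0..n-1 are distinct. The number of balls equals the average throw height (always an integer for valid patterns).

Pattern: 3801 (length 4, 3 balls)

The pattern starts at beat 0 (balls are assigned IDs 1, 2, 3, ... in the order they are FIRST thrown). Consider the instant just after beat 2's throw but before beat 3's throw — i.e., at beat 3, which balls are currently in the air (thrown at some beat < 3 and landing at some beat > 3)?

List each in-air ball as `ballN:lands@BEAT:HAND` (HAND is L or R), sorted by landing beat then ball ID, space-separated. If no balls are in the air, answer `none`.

Answer: ball2:lands@9:R

Derivation:
Beat 0 (L): throw ball1 h=3 -> lands@3:R; in-air after throw: [b1@3:R]
Beat 1 (R): throw ball2 h=8 -> lands@9:R; in-air after throw: [b1@3:R b2@9:R]
Beat 3 (R): throw ball1 h=1 -> lands@4:L; in-air after throw: [b1@4:L b2@9:R]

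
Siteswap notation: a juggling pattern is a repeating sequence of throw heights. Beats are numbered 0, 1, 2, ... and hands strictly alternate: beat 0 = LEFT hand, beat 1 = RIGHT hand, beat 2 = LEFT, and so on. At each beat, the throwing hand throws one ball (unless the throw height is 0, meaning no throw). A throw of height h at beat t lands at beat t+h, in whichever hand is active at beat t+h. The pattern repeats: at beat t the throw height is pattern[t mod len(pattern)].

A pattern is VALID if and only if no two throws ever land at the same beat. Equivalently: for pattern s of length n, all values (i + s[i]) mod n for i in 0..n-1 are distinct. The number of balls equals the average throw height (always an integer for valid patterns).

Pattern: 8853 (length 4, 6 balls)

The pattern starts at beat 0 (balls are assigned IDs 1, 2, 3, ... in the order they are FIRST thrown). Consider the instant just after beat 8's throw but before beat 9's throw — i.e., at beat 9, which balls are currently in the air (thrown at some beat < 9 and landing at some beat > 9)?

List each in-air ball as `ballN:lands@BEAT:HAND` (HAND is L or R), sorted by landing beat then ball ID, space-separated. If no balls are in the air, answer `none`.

Beat 0 (L): throw ball1 h=8 -> lands@8:L; in-air after throw: [b1@8:L]
Beat 1 (R): throw ball2 h=8 -> lands@9:R; in-air after throw: [b1@8:L b2@9:R]
Beat 2 (L): throw ball3 h=5 -> lands@7:R; in-air after throw: [b3@7:R b1@8:L b2@9:R]
Beat 3 (R): throw ball4 h=3 -> lands@6:L; in-air after throw: [b4@6:L b3@7:R b1@8:L b2@9:R]
Beat 4 (L): throw ball5 h=8 -> lands@12:L; in-air after throw: [b4@6:L b3@7:R b1@8:L b2@9:R b5@12:L]
Beat 5 (R): throw ball6 h=8 -> lands@13:R; in-air after throw: [b4@6:L b3@7:R b1@8:L b2@9:R b5@12:L b6@13:R]
Beat 6 (L): throw ball4 h=5 -> lands@11:R; in-air after throw: [b3@7:R b1@8:L b2@9:R b4@11:R b5@12:L b6@13:R]
Beat 7 (R): throw ball3 h=3 -> lands@10:L; in-air after throw: [b1@8:L b2@9:R b3@10:L b4@11:R b5@12:L b6@13:R]
Beat 8 (L): throw ball1 h=8 -> lands@16:L; in-air after throw: [b2@9:R b3@10:L b4@11:R b5@12:L b6@13:R b1@16:L]
Beat 9 (R): throw ball2 h=8 -> lands@17:R; in-air after throw: [b3@10:L b4@11:R b5@12:L b6@13:R b1@16:L b2@17:R]

Answer: ball3:lands@10:L ball4:lands@11:R ball5:lands@12:L ball6:lands@13:R ball1:lands@16:L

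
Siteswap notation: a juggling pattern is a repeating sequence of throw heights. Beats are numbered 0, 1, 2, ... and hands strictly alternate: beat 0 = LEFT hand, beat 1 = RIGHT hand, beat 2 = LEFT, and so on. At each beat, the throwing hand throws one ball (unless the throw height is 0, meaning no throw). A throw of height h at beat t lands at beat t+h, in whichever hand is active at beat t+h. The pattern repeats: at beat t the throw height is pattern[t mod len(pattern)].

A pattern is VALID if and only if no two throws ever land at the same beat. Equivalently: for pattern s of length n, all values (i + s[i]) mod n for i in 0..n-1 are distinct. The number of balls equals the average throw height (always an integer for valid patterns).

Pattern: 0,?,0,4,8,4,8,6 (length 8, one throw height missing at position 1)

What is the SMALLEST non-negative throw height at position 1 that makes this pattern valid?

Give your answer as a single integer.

Answer: 2

Derivation:
i=0: (0 + 0) mod 8 = 0
i=1: s[i]=? (unknown)
i=2: (2 + 0) mod 8 = 2
i=3: (3 + 4) mod 8 = 7
i=4: (4 + 8) mod 8 = 4
i=5: (5 + 4) mod 8 = 1
i=6: (6 + 8) mod 8 = 6
i=7: (7 + 6) mod 8 = 5
Known residues: [0, 1, 2, 4, 5, 6, 7]; need a permutation of 0..7, so missing residue r = 3
Need (1 + s) mod 8 = 3; smallest s = (3 - 1) mod 8 = 2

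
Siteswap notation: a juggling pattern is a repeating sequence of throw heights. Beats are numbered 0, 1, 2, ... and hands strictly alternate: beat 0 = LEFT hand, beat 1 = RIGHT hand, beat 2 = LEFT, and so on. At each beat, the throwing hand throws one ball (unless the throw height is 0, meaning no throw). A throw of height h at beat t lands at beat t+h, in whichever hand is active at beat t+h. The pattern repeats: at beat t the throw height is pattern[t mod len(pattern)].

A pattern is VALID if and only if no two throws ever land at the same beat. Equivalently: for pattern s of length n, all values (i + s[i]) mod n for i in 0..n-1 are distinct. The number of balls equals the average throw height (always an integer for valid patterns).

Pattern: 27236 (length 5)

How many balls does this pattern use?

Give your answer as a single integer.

Pattern = [2, 7, 2, 3, 6], length n = 5
  position 0: throw height = 2, running sum = 2
  position 1: throw height = 7, running sum = 9
  position 2: throw height = 2, running sum = 11
  position 3: throw height = 3, running sum = 14
  position 4: throw height = 6, running sum = 20
Total sum = 20; balls = sum / n = 20 / 5 = 4

Answer: 4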